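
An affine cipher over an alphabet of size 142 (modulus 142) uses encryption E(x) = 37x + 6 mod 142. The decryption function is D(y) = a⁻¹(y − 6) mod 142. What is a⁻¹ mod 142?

119

Run Euclid on (142, 37):
142 = 3×37 + 31
37 = 1×31 + 6
31 = 5×6 + 1
6 = 6×1 + 0
Since gcd(37, 142) = 1, back-substitute to write 1 as a combination:
1 = 31 − 5·6
1 = −5·37 + 6·31
1 = 6·142 − 23·37
So 37·(-23) ≡ 1 (mod 142), and -23 ≡ 119 (mod 142).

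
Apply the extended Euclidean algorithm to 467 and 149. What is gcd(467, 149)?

1

Euclidean algorithm:
467 = 3·149 + 20
149 = 7·20 + 9
20 = 2·9 + 2
9 = 4·2 + 1
2 = 2·1 + 0
gcd(467, 149) = 1.
Back-substituting:
1 = 9 − 4·2
1 = −4·20 + 9·9
1 = 9·149 − 67·20
1 = −67·467 + 210·149
So 1 = (-67)·467 + (210)·149.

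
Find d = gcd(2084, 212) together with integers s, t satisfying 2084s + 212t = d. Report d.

4

Euclidean algorithm:
2084 = 9*212 + 176
212 = 1*176 + 36
176 = 4*36 + 32
36 = 1*32 + 4
32 = 8*4 + 0
gcd(2084, 212) = 4.
Express as a combination:
4 = 36 − 32
4 = −176 + 5·36
4 = 5·212 − 6·176
4 = −6·2084 + 59·212
So 4 = (-6)·2084 + (59)·212.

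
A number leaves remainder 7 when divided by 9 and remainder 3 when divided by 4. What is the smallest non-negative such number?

7

Write x = 7 + 9·k. Then 9·k ≡ 3 − 7 ≡ 0 (mod 4).
Need 9⁻¹ mod 4. Extended Euclid on (4, 1):
4 = 4×1 + 0
9⁻¹ ≡ 1 (mod 4), so k ≡ 1·0 ≡ 0 (mod 4).
x = 7 + 9·0 = 7.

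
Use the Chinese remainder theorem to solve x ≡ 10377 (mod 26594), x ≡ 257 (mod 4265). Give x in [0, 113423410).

Write x = 10377 + 26594·k. Then 26594·k ≡ 257 − 10377 ≡ 2675 (mod 4265).
Need 26594⁻¹ mod 4265. Extended Euclid on (4265, 1004):
4265 = 4·1004 + 249
1004 = 4·249 + 8
249 = 31·8 + 1
8 = 8·1 + 0
Back-substitute:
1 = 249 − 31·8
1 = −31·1004 + 125·249
1 = 125·4265 − 531·1004
26594⁻¹ ≡ 3734 (mod 4265), so k ≡ 3734·2675 ≡ 4085 (mod 4265).
x = 10377 + 26594·4085 = 108646867.

108646867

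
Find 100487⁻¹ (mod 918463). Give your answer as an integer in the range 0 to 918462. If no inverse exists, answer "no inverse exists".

220679

Apply the Euclidean algorithm to 918463 and 100487:
918463 = 9*100487 + 14080
100487 = 7*14080 + 1927
14080 = 7*1927 + 591
1927 = 3*591 + 154
591 = 3*154 + 129
154 = 1*129 + 25
129 = 5*25 + 4
25 = 6*4 + 1
4 = 4*1 + 0
The gcd is 1. Working backward:
1 = 25 − 6·4
1 = −6·129 + 31·25
1 = 31·154 − 37·129
1 = −37·591 + 142·154
1 = 142·1927 − 463·591
1 = −463·14080 + 3383·1927
1 = 3383·100487 − 24144·14080
1 = −24144·918463 + 220679·100487
So 100487·220679 ≡ 1 (mod 918463).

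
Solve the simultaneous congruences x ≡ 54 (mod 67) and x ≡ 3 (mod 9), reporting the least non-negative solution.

255

Write x = 54 + 67·k. Then 67·k ≡ 3 − 54 ≡ 3 (mod 9).
Need 67⁻¹ mod 9. Extended Euclid on (9, 4):
9 = 2*4 + 1
4 = 4*1 + 0
Back-substitute:
1 = 9 − 2·4
67⁻¹ ≡ 7 (mod 9), so k ≡ 7·3 ≡ 3 (mod 9).
x = 54 + 67·3 = 255.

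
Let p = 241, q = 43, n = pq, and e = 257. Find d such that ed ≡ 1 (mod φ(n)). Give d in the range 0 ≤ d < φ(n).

φ(n) = (p−1)(q−1) = 240·42 = 10080.
Need d with 257·d ≡ 1 (mod 10080). Apply the extended Euclidean algorithm:
10080 = 39*257 + 57
257 = 4*57 + 29
57 = 1*29 + 28
29 = 1*28 + 1
28 = 28*1 + 0
Back-substitute:
1 = 29 − 28
1 = −57 + 2·29
1 = 2·257 − 9·57
1 = −9·10080 + 353·257
So 257·353 ≡ 1 (mod 10080), hence d = 353.

353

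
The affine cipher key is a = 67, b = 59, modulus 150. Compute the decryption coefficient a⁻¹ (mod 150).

103

Run Euclid on (150, 67):
150 = 2*67 + 16
67 = 4*16 + 3
16 = 5*3 + 1
3 = 3*1 + 0
Since gcd(67, 150) = 1, back-substitute to write 1 as a combination:
1 = 16 − 5·3
1 = −5·67 + 21·16
1 = 21·150 − 47·67
Thus 67·(-47) ≡ 1 (mod 150); reducing, -47 mod 150 = 103.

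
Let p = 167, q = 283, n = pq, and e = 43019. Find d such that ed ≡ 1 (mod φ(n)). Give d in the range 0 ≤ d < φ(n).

φ(n) = (p−1)(q−1) = 166·282 = 46812.
Need d with 43019·d ≡ 1 (mod 46812). Apply the extended Euclidean algorithm:
46812 = 1·43019 + 3793
43019 = 11·3793 + 1296
3793 = 2·1296 + 1201
1296 = 1·1201 + 95
1201 = 12·95 + 61
95 = 1·61 + 34
61 = 1·34 + 27
34 = 1·27 + 7
27 = 3·7 + 6
7 = 1·6 + 1
6 = 6·1 + 0
Back-substitute:
1 = 7 − 6
1 = −27 + 4·7
1 = 4·34 − 5·27
1 = −5·61 + 9·34
1 = 9·95 − 14·61
1 = −14·1201 + 177·95
1 = 177·1296 − 191·1201
1 = −191·3793 + 559·1296
1 = 559·43019 − 6340·3793
1 = −6340·46812 + 6899·43019
So 43019·6899 ≡ 1 (mod 46812), hence d = 6899.

6899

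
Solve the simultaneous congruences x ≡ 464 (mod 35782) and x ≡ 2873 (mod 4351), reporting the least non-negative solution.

131320404

Write x = 464 + 35782·k. Then 35782·k ≡ 2873 − 464 ≡ 2409 (mod 4351).
Need 35782⁻¹ mod 4351. Extended Euclid on (4351, 974):
4351 = 4*974 + 455
974 = 2*455 + 64
455 = 7*64 + 7
64 = 9*7 + 1
7 = 7*1 + 0
Back-substitute:
1 = 64 − 9·7
1 = −9·455 + 64·64
1 = 64·974 − 137·455
1 = −137·4351 + 612·974
35782⁻¹ ≡ 612 (mod 4351), so k ≡ 612·2409 ≡ 3670 (mod 4351).
x = 464 + 35782·3670 = 131320404.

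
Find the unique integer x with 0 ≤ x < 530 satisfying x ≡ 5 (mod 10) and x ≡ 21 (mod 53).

Write x = 5 + 10·k. Then 10·k ≡ 21 − 5 ≡ 16 (mod 53).
Need 10⁻¹ mod 53. Extended Euclid on (53, 10):
53 = 5·10 + 3
10 = 3·3 + 1
3 = 3·1 + 0
Back-substitute:
1 = 10 − 3·3
1 = −3·53 + 16·10
10⁻¹ ≡ 16 (mod 53), so k ≡ 16·16 ≡ 44 (mod 53).
x = 5 + 10·44 = 445.

445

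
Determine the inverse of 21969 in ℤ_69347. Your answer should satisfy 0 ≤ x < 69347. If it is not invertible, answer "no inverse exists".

17115

Extended Euclidean algorithm:
69347 = 3*21969 + 3440
21969 = 6*3440 + 1329
3440 = 2*1329 + 782
1329 = 1*782 + 547
782 = 1*547 + 235
547 = 2*235 + 77
235 = 3*77 + 4
77 = 19*4 + 1
4 = 4*1 + 0
The gcd is 1. Working backward:
1 = 77 − 19·4
1 = −19·235 + 58·77
1 = 58·547 − 135·235
1 = −135·782 + 193·547
1 = 193·1329 − 328·782
1 = −328·3440 + 849·1329
1 = 849·21969 − 5422·3440
1 = −5422·69347 + 17115·21969
So 21969·17115 ≡ 1 (mod 69347).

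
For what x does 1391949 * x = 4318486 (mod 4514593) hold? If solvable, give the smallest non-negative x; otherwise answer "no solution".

First find gcd(1391949, 4514593):
4514593 = 3×1391949 + 338746
1391949 = 4×338746 + 36965
338746 = 9×36965 + 6061
36965 = 6×6061 + 599
6061 = 10×599 + 71
599 = 8×71 + 31
71 = 2×31 + 9
31 = 3×9 + 4
9 = 2×4 + 1
4 = 4×1 + 0
gcd = 1, so a unique solution mod 4514593 exists.
Back-substitute for the Bézout coefficients:
1 = 9 − 2·4
1 = −2·31 + 7·9
1 = 7·71 − 16·31
1 = −16·599 + 135·71
1 = 135·6061 − 1366·599
1 = −1366·36965 + 8331·6061
1 = 8331·338746 − 76345·36965
1 = −76345·1391949 + 313711·338746
1 = 313711·4514593 − 1017478·1391949
So 1391949·(-1017478) ≡ 1 (mod 4514593), giving 1391949⁻¹ ≡ 3497115.
x ≡ 1391949⁻¹·4318486 ≡ 3497115·4318486 ≡ 3091325 (mod 4514593).

3091325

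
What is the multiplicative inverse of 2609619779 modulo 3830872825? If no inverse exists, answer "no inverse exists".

Euclidean algorithm on 3830872825, 2609619779:
3830872825 = 1×2609619779 + 1221253046
2609619779 = 2×1221253046 + 167113687
1221253046 = 7×167113687 + 51457237
167113687 = 3×51457237 + 12741976
51457237 = 4×12741976 + 489333
12741976 = 26×489333 + 19318
489333 = 25×19318 + 6383
19318 = 3×6383 + 169
6383 = 37×169 + 130
169 = 1×130 + 39
130 = 3×39 + 13
39 = 3×13 + 0
The gcd is 13, not 1, hence no inverse exists.

no inverse exists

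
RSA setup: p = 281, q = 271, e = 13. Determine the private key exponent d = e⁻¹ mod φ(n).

φ(n) = (p−1)(q−1) = 280·270 = 75600.
Need d with 13·d ≡ 1 (mod 75600). Apply the extended Euclidean algorithm:
75600 = 5815×13 + 5
13 = 2×5 + 3
5 = 1×3 + 2
3 = 1×2 + 1
2 = 2×1 + 0
Back-substitute:
1 = 3 − 2
1 = −5 + 2·3
1 = 2·13 − 5·5
1 = −5·75600 + 29077·13
So 13·29077 ≡ 1 (mod 75600), hence d = 29077.

29077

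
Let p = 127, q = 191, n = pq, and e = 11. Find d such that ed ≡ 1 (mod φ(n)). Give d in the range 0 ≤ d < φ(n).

17411

φ(n) = (p−1)(q−1) = 126·190 = 23940.
Need d with 11·d ≡ 1 (mod 23940). Apply the extended Euclidean algorithm:
23940 = 2176·11 + 4
11 = 2·4 + 3
4 = 1·3 + 1
3 = 3·1 + 0
Back-substitute:
1 = 4 − 3
1 = −11 + 3·4
1 = 3·23940 − 6529·11
So 11·(-6529) ≡ 1 (mod 23940), hence d ≡ -6529 ≡ 17411 (mod 23940).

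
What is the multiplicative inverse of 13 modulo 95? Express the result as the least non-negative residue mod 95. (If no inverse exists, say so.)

Extended Euclidean algorithm:
95 = 7×13 + 4
13 = 3×4 + 1
4 = 4×1 + 0
The gcd is 1. Working backward:
1 = 13 − 3·4
1 = −3·95 + 22·13
So 13·22 ≡ 1 (mod 95).

22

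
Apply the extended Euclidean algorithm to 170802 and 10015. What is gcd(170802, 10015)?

Apply Euclid's algorithm to 170802 and 10015:
170802 = 17×10015 + 547
10015 = 18×547 + 169
547 = 3×169 + 40
169 = 4×40 + 9
40 = 4×9 + 4
9 = 2×4 + 1
4 = 4×1 + 0
gcd(170802, 10015) = 1.
Back-substituting:
1 = 9 − 2·4
1 = −2·40 + 9·9
1 = 9·169 − 38·40
1 = −38·547 + 123·169
1 = 123·10015 − 2252·547
1 = −2252·170802 + 38407·10015
So 1 = (-2252)·170802 + (38407)·10015.

1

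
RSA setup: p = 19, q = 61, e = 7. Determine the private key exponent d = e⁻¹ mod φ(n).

463

φ(n) = (p−1)(q−1) = 18·60 = 1080.
Need d with 7·d ≡ 1 (mod 1080). Apply the extended Euclidean algorithm:
1080 = 154×7 + 2
7 = 3×2 + 1
2 = 2×1 + 0
Back-substitute:
1 = 7 − 3·2
1 = −3·1080 + 463·7
So 7·463 ≡ 1 (mod 1080), hence d = 463.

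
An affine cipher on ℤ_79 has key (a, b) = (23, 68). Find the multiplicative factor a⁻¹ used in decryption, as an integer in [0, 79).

55

Apply the Euclidean algorithm to 79 and 23:
79 = 3*23 + 10
23 = 2*10 + 3
10 = 3*3 + 1
3 = 3*1 + 0
Since gcd(23, 79) = 1, back-substitute to write 1 as a combination:
1 = 10 − 3·3
1 = −3·23 + 7·10
1 = 7·79 − 24·23
So 23·(-24) ≡ 1 (mod 79), and -24 ≡ 55 (mod 79).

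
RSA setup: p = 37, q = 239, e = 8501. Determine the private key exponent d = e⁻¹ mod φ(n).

φ(n) = (p−1)(q−1) = 36·238 = 8568.
Need d with 8501·d ≡ 1 (mod 8568). Apply the extended Euclidean algorithm:
8568 = 1·8501 + 67
8501 = 126·67 + 59
67 = 1·59 + 8
59 = 7·8 + 3
8 = 2·3 + 2
3 = 1·2 + 1
2 = 2·1 + 0
Back-substitute:
1 = 3 − 2
1 = −8 + 3·3
1 = 3·59 − 22·8
1 = −22·67 + 25·59
1 = 25·8501 − 3172·67
1 = −3172·8568 + 3197·8501
So 8501·3197 ≡ 1 (mod 8568), hence d = 3197.

3197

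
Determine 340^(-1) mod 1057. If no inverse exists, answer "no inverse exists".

457

gcd(1057, 340) by repeated division:
1057 = 3×340 + 37
340 = 9×37 + 7
37 = 5×7 + 2
7 = 3×2 + 1
2 = 2×1 + 0
Since gcd(340, 1057) = 1, back-substitute to write 1 as a combination:
1 = 7 − 3·2
1 = −3·37 + 16·7
1 = 16·340 − 147·37
1 = −147·1057 + 457·340
So 340·457 ≡ 1 (mod 1057).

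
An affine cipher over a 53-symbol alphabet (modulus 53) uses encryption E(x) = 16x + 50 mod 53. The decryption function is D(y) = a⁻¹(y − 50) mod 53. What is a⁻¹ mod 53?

Extended Euclidean algorithm:
53 = 3×16 + 5
16 = 3×5 + 1
5 = 5×1 + 0
gcd = 1, so the inverse exists. Back-substitute:
1 = 16 − 3·5
1 = −3·53 + 10·16
So 16·10 ≡ 1 (mod 53).

10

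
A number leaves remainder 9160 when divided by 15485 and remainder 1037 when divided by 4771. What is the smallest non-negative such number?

Write x = 9160 + 15485·k. Then 15485·k ≡ 1037 − 9160 ≡ 1419 (mod 4771).
Need 15485⁻¹ mod 4771. Extended Euclid on (4771, 1172):
4771 = 4×1172 + 83
1172 = 14×83 + 10
83 = 8×10 + 3
10 = 3×3 + 1
3 = 3×1 + 0
Back-substitute:
1 = 10 − 3·3
1 = −3·83 + 25·10
1 = 25·1172 − 353·83
1 = −353·4771 + 1437·1172
15485⁻¹ ≡ 1437 (mod 4771), so k ≡ 1437·1419 ≡ 1886 (mod 4771).
x = 9160 + 15485·1886 = 29213870.

29213870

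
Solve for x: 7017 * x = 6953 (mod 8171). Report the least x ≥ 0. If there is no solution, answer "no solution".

First find gcd(7017, 8171):
8171 = 1*7017 + 1154
7017 = 6*1154 + 93
1154 = 12*93 + 38
93 = 2*38 + 17
38 = 2*17 + 4
17 = 4*4 + 1
4 = 4*1 + 0
gcd = 1, so a unique solution mod 8171 exists.
Back-substitute for the Bézout coefficients:
1 = 17 − 4·4
1 = −4·38 + 9·17
1 = 9·93 − 22·38
1 = −22·1154 + 273·93
1 = 273·7017 − 1660·1154
1 = −1660·8171 + 1933·7017
So 7017·(1933) ≡ 1 (mod 8171), giving 7017⁻¹ ≡ 1933.
x ≡ 7017⁻¹·6953 ≡ 1933·6953 ≡ 7025 (mod 8171).

7025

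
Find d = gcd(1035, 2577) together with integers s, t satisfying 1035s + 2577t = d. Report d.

3

Repeated division:
2577 = 2*1035 + 507
1035 = 2*507 + 21
507 = 24*21 + 3
21 = 7*3 + 0
gcd(1035, 2577) = 3.
Working backward:
3 = 507 − 24·21
3 = −24·1035 + 49·507
3 = 49·2577 − 122·1035
So 3 = (49)·2577 + (-122)·1035.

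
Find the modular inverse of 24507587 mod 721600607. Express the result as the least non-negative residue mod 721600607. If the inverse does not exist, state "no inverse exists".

no inverse exists

Euclidean algorithm on 721600607, 24507587:
721600607 = 29*24507587 + 10880584
24507587 = 2*10880584 + 2746419
10880584 = 3*2746419 + 2641327
2746419 = 1*2641327 + 105092
2641327 = 25*105092 + 14027
105092 = 7*14027 + 6903
14027 = 2*6903 + 221
6903 = 31*221 + 52
221 = 4*52 + 13
52 = 4*13 + 0
gcd(24507587, 721600607) = 13 ≠ 1, so 24507587 has no multiplicative inverse modulo 721600607.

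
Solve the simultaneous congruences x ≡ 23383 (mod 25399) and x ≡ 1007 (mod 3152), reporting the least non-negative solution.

9167023

Write x = 23383 + 25399·k. Then 25399·k ≡ 1007 − 23383 ≡ 2840 (mod 3152).
Need 25399⁻¹ mod 3152. Extended Euclid on (3152, 183):
3152 = 17×183 + 41
183 = 4×41 + 19
41 = 2×19 + 3
19 = 6×3 + 1
3 = 3×1 + 0
Back-substitute:
1 = 19 − 6·3
1 = −6·41 + 13·19
1 = 13·183 − 58·41
1 = −58·3152 + 999·183
25399⁻¹ ≡ 999 (mod 3152), so k ≡ 999·2840 ≡ 360 (mod 3152).
x = 23383 + 25399·360 = 9167023.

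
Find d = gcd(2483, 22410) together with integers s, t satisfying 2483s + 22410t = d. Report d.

Apply Euclid's algorithm to 22410 and 2483:
22410 = 9·2483 + 63
2483 = 39·63 + 26
63 = 2·26 + 11
26 = 2·11 + 4
11 = 2·4 + 3
4 = 1·3 + 1
3 = 3·1 + 0
gcd(2483, 22410) = 1.
Working backward:
1 = 4 − 3
1 = −11 + 3·4
1 = 3·26 − 7·11
1 = −7·63 + 17·26
1 = 17·2483 − 670·63
1 = −670·22410 + 6047·2483
So 1 = (-670)·22410 + (6047)·2483.

1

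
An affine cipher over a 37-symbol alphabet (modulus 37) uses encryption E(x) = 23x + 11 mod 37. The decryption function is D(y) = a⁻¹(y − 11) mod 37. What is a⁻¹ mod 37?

29

gcd(37, 23) by repeated division:
37 = 1·23 + 14
23 = 1·14 + 9
14 = 1·9 + 5
9 = 1·5 + 4
5 = 1·4 + 1
4 = 4·1 + 0
The gcd is 1. Working backward:
1 = 5 − 4
1 = −9 + 2·5
1 = 2·14 − 3·9
1 = −3·23 + 5·14
1 = 5·37 − 8·23
So 23·(-8) ≡ 1 (mod 37), and -8 ≡ 29 (mod 37).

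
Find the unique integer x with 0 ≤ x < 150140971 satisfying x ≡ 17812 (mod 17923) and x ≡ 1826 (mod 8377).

58339254

Write x = 17812 + 17923·k. Then 17923·k ≡ 1826 − 17812 ≡ 768 (mod 8377).
Need 17923⁻¹ mod 8377. Extended Euclid on (8377, 1169):
8377 = 7×1169 + 194
1169 = 6×194 + 5
194 = 38×5 + 4
5 = 1×4 + 1
4 = 4×1 + 0
Back-substitute:
1 = 5 − 4
1 = −194 + 39·5
1 = 39·1169 − 235·194
1 = −235·8377 + 1684·1169
17923⁻¹ ≡ 1684 (mod 8377), so k ≡ 1684·768 ≡ 3254 (mod 8377).
x = 17812 + 17923·3254 = 58339254.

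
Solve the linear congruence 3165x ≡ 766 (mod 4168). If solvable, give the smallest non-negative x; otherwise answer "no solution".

2638

First find gcd(3165, 4168):
4168 = 1×3165 + 1003
3165 = 3×1003 + 156
1003 = 6×156 + 67
156 = 2×67 + 22
67 = 3×22 + 1
22 = 22×1 + 0
gcd = 1, so a unique solution mod 4168 exists.
Back-substitute for the Bézout coefficients:
1 = 67 − 3·22
1 = −3·156 + 7·67
1 = 7·1003 − 45·156
1 = −45·3165 + 142·1003
1 = 142·4168 − 187·3165
So 3165·(-187) ≡ 1 (mod 4168), giving 3165⁻¹ ≡ 3981.
x ≡ 3165⁻¹·766 ≡ 3981·766 ≡ 2638 (mod 4168).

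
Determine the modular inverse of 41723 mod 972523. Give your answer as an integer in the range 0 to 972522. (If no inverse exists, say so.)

Run Euclid on (972523, 41723):
972523 = 23·41723 + 12894
41723 = 3·12894 + 3041
12894 = 4·3041 + 730
3041 = 4·730 + 121
730 = 6·121 + 4
121 = 30·4 + 1
4 = 4·1 + 0
The gcd is 1. Working backward:
1 = 121 − 30·4
1 = −30·730 + 181·121
1 = 181·3041 − 754·730
1 = −754·12894 + 3197·3041
1 = 3197·41723 − 10345·12894
1 = −10345·972523 + 241132·41723
So 41723·241132 ≡ 1 (mod 972523).

241132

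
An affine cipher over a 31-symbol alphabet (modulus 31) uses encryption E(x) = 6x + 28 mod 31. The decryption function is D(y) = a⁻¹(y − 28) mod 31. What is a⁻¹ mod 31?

gcd(31, 6) by repeated division:
31 = 5·6 + 1
6 = 6·1 + 0
gcd = 1, so the inverse exists. Back-substitute:
1 = 31 − 5·6
Hence 6⁻¹ ≡ -5 ≡ 26 (mod 31).

26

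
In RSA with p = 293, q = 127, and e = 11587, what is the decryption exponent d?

3931

φ(n) = (p−1)(q−1) = 292·126 = 36792.
Need d with 11587·d ≡ 1 (mod 36792). Apply the extended Euclidean algorithm:
36792 = 3×11587 + 2031
11587 = 5×2031 + 1432
2031 = 1×1432 + 599
1432 = 2×599 + 234
599 = 2×234 + 131
234 = 1×131 + 103
131 = 1×103 + 28
103 = 3×28 + 19
28 = 1×19 + 9
19 = 2×9 + 1
9 = 9×1 + 0
Back-substitute:
1 = 19 − 2·9
1 = −2·28 + 3·19
1 = 3·103 − 11·28
1 = −11·131 + 14·103
1 = 14·234 − 25·131
1 = −25·599 + 64·234
1 = 64·1432 − 153·599
1 = −153·2031 + 217·1432
1 = 217·11587 − 1238·2031
1 = −1238·36792 + 3931·11587
So 11587·3931 ≡ 1 (mod 36792), hence d = 3931.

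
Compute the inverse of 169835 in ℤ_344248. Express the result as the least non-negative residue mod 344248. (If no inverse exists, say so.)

gcd(344248, 169835) by repeated division:
344248 = 2*169835 + 4578
169835 = 37*4578 + 449
4578 = 10*449 + 88
449 = 5*88 + 9
88 = 9*9 + 7
9 = 1*7 + 2
7 = 3*2 + 1
2 = 2*1 + 0
Since gcd(169835, 344248) = 1, back-substitute to write 1 as a combination:
1 = 7 − 3·2
1 = −3·9 + 4·7
1 = 4·88 − 39·9
1 = −39·449 + 199·88
1 = 199·4578 − 2029·449
1 = −2029·169835 + 75272·4578
1 = 75272·344248 − 152573·169835
Hence 169835⁻¹ ≡ -152573 ≡ 191675 (mod 344248).

191675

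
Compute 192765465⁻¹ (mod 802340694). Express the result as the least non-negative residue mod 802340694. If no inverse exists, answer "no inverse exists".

Compute gcd(192765465, 802340694):
802340694 = 4·192765465 + 31278834
192765465 = 6·31278834 + 5092461
31278834 = 6·5092461 + 724068
5092461 = 7·724068 + 23985
724068 = 30·23985 + 4518
23985 = 5·4518 + 1395
4518 = 3·1395 + 333
1395 = 4·333 + 63
333 = 5·63 + 18
63 = 3·18 + 9
18 = 2·9 + 0
The gcd is 9, not 1, hence no inverse exists.

no inverse exists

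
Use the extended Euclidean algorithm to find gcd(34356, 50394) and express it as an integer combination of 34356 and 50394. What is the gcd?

Apply Euclid's algorithm to 50394 and 34356:
50394 = 1*34356 + 16038
34356 = 2*16038 + 2280
16038 = 7*2280 + 78
2280 = 29*78 + 18
78 = 4*18 + 6
18 = 3*6 + 0
gcd(34356, 50394) = 6.
Express as a combination:
6 = 78 − 4·18
6 = −4·2280 + 117·78
6 = 117·16038 − 823·2280
6 = −823·34356 + 1763·16038
6 = 1763·50394 − 2586·34356
So 6 = (1763)·50394 + (-2586)·34356.

6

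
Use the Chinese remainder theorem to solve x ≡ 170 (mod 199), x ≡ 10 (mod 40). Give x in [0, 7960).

Write x = 170 + 199·k. Then 199·k ≡ 10 − 170 ≡ 0 (mod 40).
Need 199⁻¹ mod 40. Extended Euclid on (40, 39):
40 = 1*39 + 1
39 = 39*1 + 0
Back-substitute:
1 = 40 − 39
199⁻¹ ≡ 39 (mod 40), so k ≡ 39·0 ≡ 0 (mod 40).
x = 170 + 199·0 = 170.

170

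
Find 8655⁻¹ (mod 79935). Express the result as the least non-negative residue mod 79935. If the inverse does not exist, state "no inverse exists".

no inverse exists

Compute gcd(8655, 79935):
79935 = 9·8655 + 2040
8655 = 4·2040 + 495
2040 = 4·495 + 60
495 = 8·60 + 15
60 = 4·15 + 0
Since gcd = 15 > 1, 8655 is not a unit mod 79935.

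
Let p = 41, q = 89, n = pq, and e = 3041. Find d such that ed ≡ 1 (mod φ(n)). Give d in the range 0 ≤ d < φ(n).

801

φ(n) = (p−1)(q−1) = 40·88 = 3520.
Need d with 3041·d ≡ 1 (mod 3520). Apply the extended Euclidean algorithm:
3520 = 1·3041 + 479
3041 = 6·479 + 167
479 = 2·167 + 145
167 = 1·145 + 22
145 = 6·22 + 13
22 = 1·13 + 9
13 = 1·9 + 4
9 = 2·4 + 1
4 = 4·1 + 0
Back-substitute:
1 = 9 − 2·4
1 = −2·13 + 3·9
1 = 3·22 − 5·13
1 = −5·145 + 33·22
1 = 33·167 − 38·145
1 = −38·479 + 109·167
1 = 109·3041 − 692·479
1 = −692·3520 + 801·3041
So 3041·801 ≡ 1 (mod 3520), hence d = 801.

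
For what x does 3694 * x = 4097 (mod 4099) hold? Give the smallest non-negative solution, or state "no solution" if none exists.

1589

First find gcd(3694, 4099):
4099 = 1·3694 + 405
3694 = 9·405 + 49
405 = 8·49 + 13
49 = 3·13 + 10
13 = 1·10 + 3
10 = 3·3 + 1
3 = 3·1 + 0
gcd = 1, so a unique solution mod 4099 exists.
Back-substitute for the Bézout coefficients:
1 = 10 − 3·3
1 = −3·13 + 4·10
1 = 4·49 − 15·13
1 = −15·405 + 124·49
1 = 124·3694 − 1131·405
1 = −1131·4099 + 1255·3694
So 3694·(1255) ≡ 1 (mod 4099), giving 3694⁻¹ ≡ 1255.
x ≡ 3694⁻¹·4097 ≡ 1255·4097 ≡ 1589 (mod 4099).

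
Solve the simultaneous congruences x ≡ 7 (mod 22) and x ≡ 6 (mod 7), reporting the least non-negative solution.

139

Write x = 7 + 22·k. Then 22·k ≡ 6 − 7 ≡ 6 (mod 7).
Need 22⁻¹ mod 7. Extended Euclid on (7, 1):
7 = 7×1 + 0
22⁻¹ ≡ 1 (mod 7), so k ≡ 1·6 ≡ 6 (mod 7).
x = 7 + 22·6 = 139.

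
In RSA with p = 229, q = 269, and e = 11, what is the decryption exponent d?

φ(n) = (p−1)(q−1) = 228·268 = 61104.
Need d with 11·d ≡ 1 (mod 61104). Apply the extended Euclidean algorithm:
61104 = 5554*11 + 10
11 = 1*10 + 1
10 = 10*1 + 0
Back-substitute:
1 = 11 − 10
1 = −61104 + 5555·11
So 11·5555 ≡ 1 (mod 61104), hence d = 5555.

5555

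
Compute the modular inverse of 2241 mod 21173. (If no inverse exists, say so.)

Apply the Euclidean algorithm to 21173 and 2241:
21173 = 9·2241 + 1004
2241 = 2·1004 + 233
1004 = 4·233 + 72
233 = 3·72 + 17
72 = 4·17 + 4
17 = 4·4 + 1
4 = 4·1 + 0
Since gcd(2241, 21173) = 1, back-substitute to write 1 as a combination:
1 = 17 − 4·4
1 = −4·72 + 17·17
1 = 17·233 − 55·72
1 = −55·1004 + 237·233
1 = 237·2241 − 529·1004
1 = −529·21173 + 4998·2241
So 2241·4998 ≡ 1 (mod 21173).

4998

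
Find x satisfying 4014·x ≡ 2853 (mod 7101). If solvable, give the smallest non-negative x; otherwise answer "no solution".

190

First find gcd(4014, 7101):
7101 = 1*4014 + 3087
4014 = 1*3087 + 927
3087 = 3*927 + 306
927 = 3*306 + 9
306 = 34*9 + 0
gcd = 9 and 9 | 2853, so solutions exist. Divide through by 9: 446x ≡ 317 (mod 789).
Now find 446⁻¹ mod 789:
789 = 1*446 + 343
446 = 1*343 + 103
343 = 3*103 + 34
103 = 3*34 + 1
34 = 34*1 + 0
Back-substitute:
1 = 103 − 3·34
1 = −3·343 + 10·103
1 = 10·446 − 13·343
1 = −13·789 + 23·446
So 446⁻¹ ≡ 23 (mod 789).
Then x ≡ 23·317 ≡ 190 (mod 789); the smallest non-negative solution is x = 190.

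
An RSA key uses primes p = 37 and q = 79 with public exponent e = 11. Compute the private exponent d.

φ(n) = (p−1)(q−1) = 36·78 = 2808.
Need d with 11·d ≡ 1 (mod 2808). Apply the extended Euclidean algorithm:
2808 = 255×11 + 3
11 = 3×3 + 2
3 = 1×2 + 1
2 = 2×1 + 0
Back-substitute:
1 = 3 − 2
1 = −11 + 4·3
1 = 4·2808 − 1021·11
So 11·(-1021) ≡ 1 (mod 2808), hence d ≡ -1021 ≡ 1787 (mod 2808).

1787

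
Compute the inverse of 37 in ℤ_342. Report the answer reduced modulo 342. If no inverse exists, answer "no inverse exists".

37

Run Euclid on (342, 37):
342 = 9*37 + 9
37 = 4*9 + 1
9 = 9*1 + 0
gcd = 1, so the inverse exists. Back-substitute:
1 = 37 − 4·9
1 = −4·342 + 37·37
So 37·37 ≡ 1 (mod 342).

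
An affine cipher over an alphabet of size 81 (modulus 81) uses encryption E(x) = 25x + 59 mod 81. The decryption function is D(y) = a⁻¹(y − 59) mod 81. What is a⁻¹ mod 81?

13

Apply the Euclidean algorithm to 81 and 25:
81 = 3·25 + 6
25 = 4·6 + 1
6 = 6·1 + 0
The gcd is 1. Working backward:
1 = 25 − 4·6
1 = −4·81 + 13·25
So 25·13 ≡ 1 (mod 81).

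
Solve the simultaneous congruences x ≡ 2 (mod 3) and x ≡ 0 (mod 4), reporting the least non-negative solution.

8

Write x = 2 + 3·k. Then 3·k ≡ 0 − 2 ≡ 2 (mod 4).
Need 3⁻¹ mod 4. Extended Euclid on (4, 3):
4 = 1*3 + 1
3 = 3*1 + 0
Back-substitute:
1 = 4 − 3
3⁻¹ ≡ 3 (mod 4), so k ≡ 3·2 ≡ 2 (mod 4).
x = 2 + 3·2 = 8.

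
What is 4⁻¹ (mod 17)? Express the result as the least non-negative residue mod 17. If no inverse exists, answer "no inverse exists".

Extended Euclidean algorithm:
17 = 4*4 + 1
4 = 4*1 + 0
Since gcd(4, 17) = 1, back-substitute to write 1 as a combination:
1 = 17 − 4·4
Thus 4·(-4) ≡ 1 (mod 17); reducing, -4 mod 17 = 13.

13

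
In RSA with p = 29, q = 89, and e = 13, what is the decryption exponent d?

2085

φ(n) = (p−1)(q−1) = 28·88 = 2464.
Need d with 13·d ≡ 1 (mod 2464). Apply the extended Euclidean algorithm:
2464 = 189·13 + 7
13 = 1·7 + 6
7 = 1·6 + 1
6 = 6·1 + 0
Back-substitute:
1 = 7 − 6
1 = −13 + 2·7
1 = 2·2464 − 379·13
So 13·(-379) ≡ 1 (mod 2464), hence d ≡ -379 ≡ 2085 (mod 2464).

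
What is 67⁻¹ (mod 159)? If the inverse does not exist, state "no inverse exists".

19

Run Euclid on (159, 67):
159 = 2·67 + 25
67 = 2·25 + 17
25 = 1·17 + 8
17 = 2·8 + 1
8 = 8·1 + 0
Since gcd(67, 159) = 1, back-substitute to write 1 as a combination:
1 = 17 − 2·8
1 = −2·25 + 3·17
1 = 3·67 − 8·25
1 = −8·159 + 19·67
So 67·19 ≡ 1 (mod 159).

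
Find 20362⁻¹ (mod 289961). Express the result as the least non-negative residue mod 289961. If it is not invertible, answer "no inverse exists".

92861

gcd(289961, 20362) by repeated division:
289961 = 14·20362 + 4893
20362 = 4·4893 + 790
4893 = 6·790 + 153
790 = 5·153 + 25
153 = 6·25 + 3
25 = 8·3 + 1
3 = 3·1 + 0
The gcd is 1. Working backward:
1 = 25 − 8·3
1 = −8·153 + 49·25
1 = 49·790 − 253·153
1 = −253·4893 + 1567·790
1 = 1567·20362 − 6521·4893
1 = −6521·289961 + 92861·20362
So 20362·92861 ≡ 1 (mod 289961).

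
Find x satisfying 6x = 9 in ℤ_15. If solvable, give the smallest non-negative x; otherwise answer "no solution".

4

First find gcd(6, 15):
15 = 2·6 + 3
6 = 2·3 + 0
gcd = 3 and 3 | 9, so solutions exist. Divide through by 3: 2x ≡ 3 (mod 5).
Now find 2⁻¹ mod 5:
5 = 2×2 + 1
2 = 2×1 + 0
Back-substitute:
1 = 5 − 2·2
So 2·(-2) ≡ 1 (mod 5), i.e. 2⁻¹ ≡ 3.
Then x ≡ 3·3 ≡ 4 (mod 5); the smallest non-negative solution is x = 4.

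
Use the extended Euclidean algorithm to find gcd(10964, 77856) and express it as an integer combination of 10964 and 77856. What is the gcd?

4

Repeated division:
77856 = 7*10964 + 1108
10964 = 9*1108 + 992
1108 = 1*992 + 116
992 = 8*116 + 64
116 = 1*64 + 52
64 = 1*52 + 12
52 = 4*12 + 4
12 = 3*4 + 0
gcd(10964, 77856) = 4.
Working backward:
4 = 52 − 4·12
4 = −4·64 + 5·52
4 = 5·116 − 9·64
4 = −9·992 + 77·116
4 = 77·1108 − 86·992
4 = −86·10964 + 851·1108
4 = 851·77856 − 6043·10964
So 4 = (851)·77856 + (-6043)·10964.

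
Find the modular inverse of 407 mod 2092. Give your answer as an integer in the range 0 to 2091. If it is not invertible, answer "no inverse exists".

gcd(2092, 407) by repeated division:
2092 = 5*407 + 57
407 = 7*57 + 8
57 = 7*8 + 1
8 = 8*1 + 0
The gcd is 1. Working backward:
1 = 57 − 7·8
1 = −7·407 + 50·57
1 = 50·2092 − 257·407
Thus 407·(-257) ≡ 1 (mod 2092); reducing, -257 mod 2092 = 1835.

1835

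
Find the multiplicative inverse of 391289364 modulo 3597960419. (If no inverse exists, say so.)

3443196625

Run Euclid on (3597960419, 391289364):
3597960419 = 9×391289364 + 76356143
391289364 = 5×76356143 + 9508649
76356143 = 8×9508649 + 286951
9508649 = 33×286951 + 39266
286951 = 7×39266 + 12089
39266 = 3×12089 + 2999
12089 = 4×2999 + 93
2999 = 32×93 + 23
93 = 4×23 + 1
23 = 23×1 + 0
Since gcd(391289364, 3597960419) = 1, back-substitute to write 1 as a combination:
1 = 93 − 4·23
1 = −4·2999 + 129·93
1 = 129·12089 − 520·2999
1 = −520·39266 + 1689·12089
1 = 1689·286951 − 12343·39266
1 = −12343·9508649 + 409008·286951
1 = 409008·76356143 − 3284407·9508649
1 = −3284407·391289364 + 16831043·76356143
1 = 16831043·3597960419 − 154763794·391289364
Hence 391289364⁻¹ ≡ -154763794 ≡ 3443196625 (mod 3597960419).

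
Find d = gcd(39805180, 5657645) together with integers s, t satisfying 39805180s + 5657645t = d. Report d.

5

Apply Euclid's algorithm to 39805180 and 5657645:
39805180 = 7*5657645 + 201665
5657645 = 28*201665 + 11025
201665 = 18*11025 + 3215
11025 = 3*3215 + 1380
3215 = 2*1380 + 455
1380 = 3*455 + 15
455 = 30*15 + 5
15 = 3*5 + 0
gcd(39805180, 5657645) = 5.
Working backward:
5 = 455 − 30·15
5 = −30·1380 + 91·455
5 = 91·3215 − 212·1380
5 = −212·11025 + 727·3215
5 = 727·201665 − 13298·11025
5 = −13298·5657645 + 373071·201665
5 = 373071·39805180 − 2624795·5657645
So 5 = (373071)·39805180 + (-2624795)·5657645.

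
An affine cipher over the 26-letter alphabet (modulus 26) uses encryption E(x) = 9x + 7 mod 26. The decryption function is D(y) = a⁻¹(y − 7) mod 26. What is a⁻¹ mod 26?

Apply the Euclidean algorithm to 26 and 9:
26 = 2×9 + 8
9 = 1×8 + 1
8 = 8×1 + 0
gcd = 1, so the inverse exists. Back-substitute:
1 = 9 − 8
1 = −26 + 3·9
So 9·3 ≡ 1 (mod 26).

3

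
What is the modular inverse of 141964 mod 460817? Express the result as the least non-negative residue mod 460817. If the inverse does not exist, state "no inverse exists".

448401

Extended Euclidean algorithm:
460817 = 3*141964 + 34925
141964 = 4*34925 + 2264
34925 = 15*2264 + 965
2264 = 2*965 + 334
965 = 2*334 + 297
334 = 1*297 + 37
297 = 8*37 + 1
37 = 37*1 + 0
Since gcd(141964, 460817) = 1, back-substitute to write 1 as a combination:
1 = 297 − 8·37
1 = −8·334 + 9·297
1 = 9·965 − 26·334
1 = −26·2264 + 61·965
1 = 61·34925 − 941·2264
1 = −941·141964 + 3825·34925
1 = 3825·460817 − 12416·141964
So 141964·(-12416) ≡ 1 (mod 460817), and -12416 ≡ 448401 (mod 460817).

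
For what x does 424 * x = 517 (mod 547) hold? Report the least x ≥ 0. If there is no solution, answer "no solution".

147

First find gcd(424, 547):
547 = 1·424 + 123
424 = 3·123 + 55
123 = 2·55 + 13
55 = 4·13 + 3
13 = 4·3 + 1
3 = 3·1 + 0
gcd = 1, so a unique solution mod 547 exists.
Back-substitute for the Bézout coefficients:
1 = 13 − 4·3
1 = −4·55 + 17·13
1 = 17·123 − 38·55
1 = −38·424 + 131·123
1 = 131·547 − 169·424
So 424·(-169) ≡ 1 (mod 547), giving 424⁻¹ ≡ 378.
x ≡ 424⁻¹·517 ≡ 378·517 ≡ 147 (mod 547).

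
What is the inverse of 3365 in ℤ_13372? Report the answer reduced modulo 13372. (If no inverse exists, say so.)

Apply the Euclidean algorithm to 13372 and 3365:
13372 = 3*3365 + 3277
3365 = 1*3277 + 88
3277 = 37*88 + 21
88 = 4*21 + 4
21 = 5*4 + 1
4 = 4*1 + 0
The gcd is 1. Working backward:
1 = 21 − 5·4
1 = −5·88 + 21·21
1 = 21·3277 − 782·88
1 = −782·3365 + 803·3277
1 = 803·13372 − 3191·3365
So 3365·(-3191) ≡ 1 (mod 13372), and -3191 ≡ 10181 (mod 13372).

10181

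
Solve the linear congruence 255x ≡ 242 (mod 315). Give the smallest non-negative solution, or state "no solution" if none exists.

no solution

gcd(255, 315):
315 = 1·255 + 60
255 = 4·60 + 15
60 = 4·15 + 0
gcd = 15, but 15 ∤ 242, so the congruence has no solution.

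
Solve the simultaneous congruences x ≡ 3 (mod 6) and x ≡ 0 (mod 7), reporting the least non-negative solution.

21

Write x = 3 + 6·k. Then 6·k ≡ 0 − 3 ≡ 4 (mod 7).
Need 6⁻¹ mod 7. Extended Euclid on (7, 6):
7 = 1×6 + 1
6 = 6×1 + 0
Back-substitute:
1 = 7 − 6
6⁻¹ ≡ 6 (mod 7), so k ≡ 6·4 ≡ 3 (mod 7).
x = 3 + 6·3 = 21.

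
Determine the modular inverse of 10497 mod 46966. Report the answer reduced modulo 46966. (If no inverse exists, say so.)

gcd(46966, 10497) by repeated division:
46966 = 4×10497 + 4978
10497 = 2×4978 + 541
4978 = 9×541 + 109
541 = 4×109 + 105
109 = 1×105 + 4
105 = 26×4 + 1
4 = 4×1 + 0
Since gcd(10497, 46966) = 1, back-substitute to write 1 as a combination:
1 = 105 − 26·4
1 = −26·109 + 27·105
1 = 27·541 − 134·109
1 = −134·4978 + 1233·541
1 = 1233·10497 − 2600·4978
1 = −2600·46966 + 11633·10497
So 10497·11633 ≡ 1 (mod 46966).

11633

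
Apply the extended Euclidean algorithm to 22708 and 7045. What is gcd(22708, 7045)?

Repeated division:
22708 = 3×7045 + 1573
7045 = 4×1573 + 753
1573 = 2×753 + 67
753 = 11×67 + 16
67 = 4×16 + 3
16 = 5×3 + 1
3 = 3×1 + 0
gcd(22708, 7045) = 1.
Back-substituting:
1 = 16 − 5·3
1 = −5·67 + 21·16
1 = 21·753 − 236·67
1 = −236·1573 + 493·753
1 = 493·7045 − 2208·1573
1 = −2208·22708 + 7117·7045
So 1 = (-2208)·22708 + (7117)·7045.

1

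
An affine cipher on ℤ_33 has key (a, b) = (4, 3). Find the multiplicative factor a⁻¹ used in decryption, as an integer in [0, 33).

Extended Euclidean algorithm:
33 = 8·4 + 1
4 = 4·1 + 0
Since gcd(4, 33) = 1, back-substitute to write 1 as a combination:
1 = 33 − 8·4
Thus 4·(-8) ≡ 1 (mod 33); reducing, -8 mod 33 = 25.

25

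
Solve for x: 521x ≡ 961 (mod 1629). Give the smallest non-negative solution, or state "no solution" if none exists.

First find gcd(521, 1629):
1629 = 3·521 + 66
521 = 7·66 + 59
66 = 1·59 + 7
59 = 8·7 + 3
7 = 2·3 + 1
3 = 3·1 + 0
gcd = 1, so a unique solution mod 1629 exists.
Back-substitute for the Bézout coefficients:
1 = 7 − 2·3
1 = −2·59 + 17·7
1 = 17·66 − 19·59
1 = −19·521 + 150·66
1 = 150·1629 − 469·521
So 521·(-469) ≡ 1 (mod 1629), giving 521⁻¹ ≡ 1160.
x ≡ 521⁻¹·961 ≡ 1160·961 ≡ 524 (mod 1629).

524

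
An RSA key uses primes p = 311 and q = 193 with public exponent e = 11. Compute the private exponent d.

5411

φ(n) = (p−1)(q−1) = 310·192 = 59520.
Need d with 11·d ≡ 1 (mod 59520). Apply the extended Euclidean algorithm:
59520 = 5410×11 + 10
11 = 1×10 + 1
10 = 10×1 + 0
Back-substitute:
1 = 11 − 10
1 = −59520 + 5411·11
So 11·5411 ≡ 1 (mod 59520), hence d = 5411.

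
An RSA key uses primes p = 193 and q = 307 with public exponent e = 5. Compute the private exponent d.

φ(n) = (p−1)(q−1) = 192·306 = 58752.
Need d with 5·d ≡ 1 (mod 58752). Apply the extended Euclidean algorithm:
58752 = 11750*5 + 2
5 = 2*2 + 1
2 = 2*1 + 0
Back-substitute:
1 = 5 − 2·2
1 = −2·58752 + 23501·5
So 5·23501 ≡ 1 (mod 58752), hence d = 23501.

23501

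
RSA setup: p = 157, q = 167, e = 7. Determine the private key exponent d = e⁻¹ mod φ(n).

φ(n) = (p−1)(q−1) = 156·166 = 25896.
Need d with 7·d ≡ 1 (mod 25896). Apply the extended Euclidean algorithm:
25896 = 3699×7 + 3
7 = 2×3 + 1
3 = 3×1 + 0
Back-substitute:
1 = 7 − 2·3
1 = −2·25896 + 7399·7
So 7·7399 ≡ 1 (mod 25896), hence d = 7399.

7399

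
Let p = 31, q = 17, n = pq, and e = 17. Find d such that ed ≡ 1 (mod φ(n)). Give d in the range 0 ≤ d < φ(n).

113

φ(n) = (p−1)(q−1) = 30·16 = 480.
Need d with 17·d ≡ 1 (mod 480). Apply the extended Euclidean algorithm:
480 = 28*17 + 4
17 = 4*4 + 1
4 = 4*1 + 0
Back-substitute:
1 = 17 − 4·4
1 = −4·480 + 113·17
So 17·113 ≡ 1 (mod 480), hence d = 113.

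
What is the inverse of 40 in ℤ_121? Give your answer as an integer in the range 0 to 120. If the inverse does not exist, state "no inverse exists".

118

gcd(121, 40) by repeated division:
121 = 3×40 + 1
40 = 40×1 + 0
The gcd is 1. Working backward:
1 = 121 − 3·40
Hence 40⁻¹ ≡ -3 ≡ 118 (mod 121).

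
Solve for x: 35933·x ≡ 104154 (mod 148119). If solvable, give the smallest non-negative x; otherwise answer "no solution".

First find gcd(35933, 148119):
148119 = 4·35933 + 4387
35933 = 8·4387 + 837
4387 = 5·837 + 202
837 = 4·202 + 29
202 = 6·29 + 28
29 = 1·28 + 1
28 = 28·1 + 0
gcd = 1, so a unique solution mod 148119 exists.
Back-substitute for the Bézout coefficients:
1 = 29 − 28
1 = −202 + 7·29
1 = 7·837 − 29·202
1 = −29·4387 + 152·837
1 = 152·35933 − 1245·4387
1 = −1245·148119 + 5132·35933
So 35933·(5132) ≡ 1 (mod 148119), giving 35933⁻¹ ≡ 5132.
x ≡ 35933⁻¹·104154 ≡ 5132·104154 ≡ 104976 (mod 148119).

104976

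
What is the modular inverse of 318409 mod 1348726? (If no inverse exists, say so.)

gcd(1348726, 318409) by repeated division:
1348726 = 4*318409 + 75090
318409 = 4*75090 + 18049
75090 = 4*18049 + 2894
18049 = 6*2894 + 685
2894 = 4*685 + 154
685 = 4*154 + 69
154 = 2*69 + 16
69 = 4*16 + 5
16 = 3*5 + 1
5 = 5*1 + 0
Since gcd(318409, 1348726) = 1, back-substitute to write 1 as a combination:
1 = 16 − 3·5
1 = −3·69 + 13·16
1 = 13·154 − 29·69
1 = −29·685 + 129·154
1 = 129·2894 − 545·685
1 = −545·18049 + 3399·2894
1 = 3399·75090 − 14141·18049
1 = −14141·318409 + 59963·75090
1 = 59963·1348726 − 253993·318409
Hence 318409⁻¹ ≡ -253993 ≡ 1094733 (mod 1348726).

1094733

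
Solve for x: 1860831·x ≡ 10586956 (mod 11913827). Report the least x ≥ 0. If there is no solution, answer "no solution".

First find gcd(1860831, 11913827):
11913827 = 6×1860831 + 748841
1860831 = 2×748841 + 363149
748841 = 2×363149 + 22543
363149 = 16×22543 + 2461
22543 = 9×2461 + 394
2461 = 6×394 + 97
394 = 4×97 + 6
97 = 16×6 + 1
6 = 6×1 + 0
gcd = 1, so a unique solution mod 11913827 exists.
Back-substitute for the Bézout coefficients:
1 = 97 − 16·6
1 = −16·394 + 65·97
1 = 65·2461 − 406·394
1 = −406·22543 + 3719·2461
1 = 3719·363149 − 59910·22543
1 = −59910·748841 + 123539·363149
1 = 123539·1860831 − 306988·748841
1 = −306988·11913827 + 1965467·1860831
So 1860831·(1965467) ≡ 1 (mod 11913827), giving 1860831⁻¹ ≡ 1965467.
x ≡ 1860831⁻¹·10586956 ≡ 1965467·10586956 ≡ 3652716 (mod 11913827).

3652716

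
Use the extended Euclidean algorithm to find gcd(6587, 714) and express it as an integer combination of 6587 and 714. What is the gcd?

7

Repeated division:
6587 = 9·714 + 161
714 = 4·161 + 70
161 = 2·70 + 21
70 = 3·21 + 7
21 = 3·7 + 0
gcd(6587, 714) = 7.
Working backward:
7 = 70 − 3·21
7 = −3·161 + 7·70
7 = 7·714 − 31·161
7 = −31·6587 + 286·714
So 7 = (-31)·6587 + (286)·714.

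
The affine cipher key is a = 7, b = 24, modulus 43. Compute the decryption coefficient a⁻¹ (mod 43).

37

Run Euclid on (43, 7):
43 = 6*7 + 1
7 = 7*1 + 0
gcd = 1, so the inverse exists. Back-substitute:
1 = 43 − 6·7
Thus 7·(-6) ≡ 1 (mod 43); reducing, -6 mod 43 = 37.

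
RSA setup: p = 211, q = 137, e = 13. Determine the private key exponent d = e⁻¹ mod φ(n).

2197

φ(n) = (p−1)(q−1) = 210·136 = 28560.
Need d with 13·d ≡ 1 (mod 28560). Apply the extended Euclidean algorithm:
28560 = 2196·13 + 12
13 = 1·12 + 1
12 = 12·1 + 0
Back-substitute:
1 = 13 − 12
1 = −28560 + 2197·13
So 13·2197 ≡ 1 (mod 28560), hence d = 2197.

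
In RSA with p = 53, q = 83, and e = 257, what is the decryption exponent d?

2721

φ(n) = (p−1)(q−1) = 52·82 = 4264.
Need d with 257·d ≡ 1 (mod 4264). Apply the extended Euclidean algorithm:
4264 = 16·257 + 152
257 = 1·152 + 105
152 = 1·105 + 47
105 = 2·47 + 11
47 = 4·11 + 3
11 = 3·3 + 2
3 = 1·2 + 1
2 = 2·1 + 0
Back-substitute:
1 = 3 − 2
1 = −11 + 4·3
1 = 4·47 − 17·11
1 = −17·105 + 38·47
1 = 38·152 − 55·105
1 = −55·257 + 93·152
1 = 93·4264 − 1543·257
So 257·(-1543) ≡ 1 (mod 4264), hence d ≡ -1543 ≡ 2721 (mod 4264).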